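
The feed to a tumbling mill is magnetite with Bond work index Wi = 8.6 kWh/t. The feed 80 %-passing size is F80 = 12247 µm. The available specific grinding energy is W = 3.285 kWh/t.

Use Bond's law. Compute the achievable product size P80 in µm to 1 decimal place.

P80 = 448.2 µm

W_Bond = 10·Wi·(1/√P₈₀ − 1/√F₈₀)
1/√P80 = 1/√F80 + W/(10·Wi)
  = 3.2850/(10·8.6) + 1/√12247 = 0.038198 + 0.009036 = 0.047234
P80 = (1/0.047234)² = 21.1713² = 448.22 µm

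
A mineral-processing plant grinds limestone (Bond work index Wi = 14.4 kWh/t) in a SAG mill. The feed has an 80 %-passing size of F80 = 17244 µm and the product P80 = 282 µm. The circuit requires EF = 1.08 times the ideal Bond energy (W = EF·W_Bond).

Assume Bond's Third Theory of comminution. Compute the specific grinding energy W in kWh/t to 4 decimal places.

Bond: W = 10·Wi·(1/√P80 − 1/√F80)
1/√282 = 0.059549;  1/√17244 = 0.007615
W = 10·14.4·(0.059549 − 0.007615) = 7.4785 kWh/t
Corrected W = EF·W_Bond = 1.08·7.4785 = 8.0768 kWh/t

W = 8.0768 kWh/t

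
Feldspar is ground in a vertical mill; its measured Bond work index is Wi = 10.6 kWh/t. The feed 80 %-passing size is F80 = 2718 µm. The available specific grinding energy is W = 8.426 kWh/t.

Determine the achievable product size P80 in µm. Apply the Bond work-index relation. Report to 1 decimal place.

P80 = 102.7 µm

W = 10·Wi·(P80^(-½) − F80^(-½))
P80^-0.5 = F80^-0.5 + W/(10 Wi)
  = 8.4260/(10·10.6) + 1/√2718 = 0.079491 + 0.019181 = 0.098672
P80 = (1/0.098672)² = 10.1346² = 102.71 µm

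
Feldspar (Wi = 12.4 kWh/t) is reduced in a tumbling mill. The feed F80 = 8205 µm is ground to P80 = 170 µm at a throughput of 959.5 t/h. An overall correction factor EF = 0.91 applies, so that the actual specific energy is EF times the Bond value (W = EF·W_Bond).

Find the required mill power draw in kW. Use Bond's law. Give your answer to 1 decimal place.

P = 7108.7 kW

W = 10·Wi·(P80^(-½) − F80^(-½))
W = 10·12.4·(1/√170 − 1/√8205) = 10·12.4·(0.065657) = 8.1414 kWh/t
W_actual = 0.91 × 8.1414 = 7.4087 kWh/t
P = W·T = 7.4087·959.5 = 7108.7 kW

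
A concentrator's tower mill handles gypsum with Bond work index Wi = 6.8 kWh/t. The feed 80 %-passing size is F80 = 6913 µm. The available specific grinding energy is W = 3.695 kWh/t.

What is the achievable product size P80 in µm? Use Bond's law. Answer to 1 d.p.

P80 = 227.0 µm

W = 10·Wi·[P80^(−½) − F80^(−½)]
P80^-0.5 = F80^-0.5 + W/(10 Wi)
  = 3.6950/(10·6.8) + 1/√6913 = 0.054338 + 0.012027 = 0.066365
P80 = (1/0.066365)² = 15.0681² = 227.05 µm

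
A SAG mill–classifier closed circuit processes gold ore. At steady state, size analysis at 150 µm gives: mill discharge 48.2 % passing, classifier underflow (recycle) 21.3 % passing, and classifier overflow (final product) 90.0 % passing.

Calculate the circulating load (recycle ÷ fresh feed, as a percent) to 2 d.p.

CL = 155.39 %

Two-product formula at 150 µm:
r = (o − d)/(d − u)
r = (90.0 − 48.2)/(48.2 − 21.3) = 41.8/26.9 = 1.5539
CL = 100·r = 155.39 %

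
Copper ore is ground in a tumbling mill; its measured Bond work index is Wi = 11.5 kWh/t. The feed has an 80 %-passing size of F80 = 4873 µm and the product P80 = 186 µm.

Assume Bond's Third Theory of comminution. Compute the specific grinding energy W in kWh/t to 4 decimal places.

W = 6.7848 kWh/t

W_Bond = 10·Wi·(1/√P₈₀ − 1/√F₈₀)
1/√186 = 0.073324;  1/√4873 = 0.014325
W = 10·11.5·(0.073324 − 0.014325) = 6.7848 kWh/t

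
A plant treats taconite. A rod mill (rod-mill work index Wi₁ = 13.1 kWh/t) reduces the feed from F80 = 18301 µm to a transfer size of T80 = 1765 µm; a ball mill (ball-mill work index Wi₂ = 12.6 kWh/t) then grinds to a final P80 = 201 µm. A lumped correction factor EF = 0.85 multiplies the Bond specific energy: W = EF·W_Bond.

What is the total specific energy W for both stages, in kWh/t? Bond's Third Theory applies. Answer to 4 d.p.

W = 10 Wi / √P80 − 10 Wi / √F80
Stage 1 (18301→1765 µm, Wi₁=13.1): W₁ = 10·13.1·(0.023803 − 0.007392) = 2.1498 kWh/t
Stage 2 (1765→201 µm, Wi₂=12.6): W₂ = 10·12.6·(0.070535 − 0.023803) = 5.8882 kWh/t
W = W₁ + W₂ = 2.1498 + 5.8882 = 8.0380 kWh/t
Apply correction: 8.0380 × 0.85 = 6.8323 kWh/t

W = 6.8323 kWh/t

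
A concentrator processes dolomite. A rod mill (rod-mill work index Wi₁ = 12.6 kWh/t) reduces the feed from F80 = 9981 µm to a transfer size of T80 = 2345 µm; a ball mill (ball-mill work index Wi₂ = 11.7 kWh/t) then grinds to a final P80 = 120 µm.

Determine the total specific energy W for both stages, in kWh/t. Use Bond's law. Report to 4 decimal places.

W_Bond = 10·Wi·(1/√P₈₀ − 1/√F₈₀)
Stage 1 (9981→2345 µm, Wi₁=12.6): W₁ = 10·12.6·(0.020650 − 0.010010) = 1.3408 kWh/t
Stage 2 (2345→120 µm, Wi₂=11.7): W₂ = 10·11.7·(0.091287 − 0.020650) = 8.2645 kWh/t
W = W₁ + W₂ = 1.3408 + 8.2645 = 9.6052 kWh/t

W = 9.6052 kWh/t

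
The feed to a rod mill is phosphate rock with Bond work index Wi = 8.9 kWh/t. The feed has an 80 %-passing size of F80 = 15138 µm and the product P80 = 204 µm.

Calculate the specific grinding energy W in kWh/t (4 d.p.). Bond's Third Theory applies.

W = 10·Wi·(P80^(-½) − F80^(-½))
1/√204 = 0.070014;  1/√15138 = 0.008128
W = 10·8.9·(0.070014 − 0.008128) = 5.5079 kWh/t

W = 5.5079 kWh/t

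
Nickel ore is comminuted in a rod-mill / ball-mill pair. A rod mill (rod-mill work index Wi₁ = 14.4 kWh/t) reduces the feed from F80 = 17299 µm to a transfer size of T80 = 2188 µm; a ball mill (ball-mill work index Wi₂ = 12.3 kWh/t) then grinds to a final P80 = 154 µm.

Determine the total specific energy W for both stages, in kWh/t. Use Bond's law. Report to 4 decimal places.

W = 9.2657 kWh/t

W = 10 Wi (P80^-0.5 − F80^-0.5)
Stage 1 (17299→2188 µm, Wi₁=14.4): W₁ = 10·14.4·(0.021378 − 0.007603) = 1.9837 kWh/t
Stage 2 (2188→154 µm, Wi₂=12.3): W₂ = 10·12.3·(0.080582 − 0.021378) = 7.2821 kWh/t
W = W₁ + W₂ = 1.9837 + 7.2821 = 9.2657 kWh/t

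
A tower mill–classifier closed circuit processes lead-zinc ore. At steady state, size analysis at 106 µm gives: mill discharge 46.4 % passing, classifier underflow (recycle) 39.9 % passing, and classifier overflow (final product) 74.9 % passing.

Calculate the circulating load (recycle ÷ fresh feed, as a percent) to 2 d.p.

Classifier node, passing 106 µm:
(1+r)d = ru + o → r = (o−d)/(d−u)
r = (74.9 − 46.4)/(46.4 − 39.9) = 28.5/6.5 = 4.3846
CL = 100·r = 438.46 %

CL = 438.46 %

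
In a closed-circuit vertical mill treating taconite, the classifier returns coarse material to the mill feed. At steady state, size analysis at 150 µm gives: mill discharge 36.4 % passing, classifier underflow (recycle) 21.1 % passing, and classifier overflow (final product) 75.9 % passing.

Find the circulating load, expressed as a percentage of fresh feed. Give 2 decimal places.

CL = 258.17 %

Mass balance on the −150 µm fraction:
d + r·d = r·u + o → r(d−u) = o−d
r = (75.9 − 36.4)/(36.4 − 21.1) = 39.5/15.3 = 2.5817
CL = 100·r = 258.17 %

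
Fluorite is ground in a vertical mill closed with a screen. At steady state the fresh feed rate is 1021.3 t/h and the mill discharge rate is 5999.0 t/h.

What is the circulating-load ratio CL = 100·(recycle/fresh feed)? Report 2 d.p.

Discharge = new feed + return, hence
R = M − F = 5999.0 − 1021.3 = 4977.7 t/h
CL = 100·R/F = 100·4977.7/1021.3 = 487.39 %

CL = 487.39 %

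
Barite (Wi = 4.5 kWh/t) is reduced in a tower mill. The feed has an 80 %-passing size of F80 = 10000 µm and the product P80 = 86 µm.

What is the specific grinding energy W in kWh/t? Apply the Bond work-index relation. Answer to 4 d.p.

W = 10 Wi / √P80 − 10 Wi / √F80
1/√86 = 0.107833;  1/√10000 = 0.010000
W = 10·4.5·(0.107833 − 0.010000) = 4.4025 kWh/t

W = 4.4025 kWh/t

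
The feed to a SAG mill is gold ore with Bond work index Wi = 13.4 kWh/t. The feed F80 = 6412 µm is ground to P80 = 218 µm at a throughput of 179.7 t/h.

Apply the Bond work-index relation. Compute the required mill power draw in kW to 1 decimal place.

P = 1330.2 kW

Bond: W = 10·Wi·(1/√P80 − 1/√F80)
W = 10·13.4·(1/√218 − 1/√6412) = 10·13.4·(0.055240) = 7.4022 kWh/t
Power = W × throughput = 7.4022 kWh/t × 179.7 t/h = 1330.2 kW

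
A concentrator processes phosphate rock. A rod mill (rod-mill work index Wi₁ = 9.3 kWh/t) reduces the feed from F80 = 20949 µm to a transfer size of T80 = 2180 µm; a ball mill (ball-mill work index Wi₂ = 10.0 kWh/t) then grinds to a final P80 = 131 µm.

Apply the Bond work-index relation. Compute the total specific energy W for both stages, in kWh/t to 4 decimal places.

W = 10 Wi (P80^-0.5 − F80^-0.5)
Stage 1 (20949→2180 µm, Wi₁=9.3): W₁ = 10·9.3·(0.021418 − 0.006909) = 1.3493 kWh/t
Stage 2 (2180→131 µm, Wi₂=10.0): W₂ = 10·10.0·(0.087370 − 0.021418) = 6.5953 kWh/t
W = W₁ + W₂ = 1.3493 + 6.5953 = 7.9446 kWh/t

W = 7.9446 kWh/t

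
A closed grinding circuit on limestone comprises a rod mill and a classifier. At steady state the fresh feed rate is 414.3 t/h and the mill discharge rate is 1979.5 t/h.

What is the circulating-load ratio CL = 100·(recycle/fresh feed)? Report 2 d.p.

Mill node: discharge = fresh + recycle.
R = M − F = 1979.5 − 414.3 = 1565.2 t/h
CL = 100·R/F = 100·1565.2/414.3 = 377.79 %

CL = 377.79 %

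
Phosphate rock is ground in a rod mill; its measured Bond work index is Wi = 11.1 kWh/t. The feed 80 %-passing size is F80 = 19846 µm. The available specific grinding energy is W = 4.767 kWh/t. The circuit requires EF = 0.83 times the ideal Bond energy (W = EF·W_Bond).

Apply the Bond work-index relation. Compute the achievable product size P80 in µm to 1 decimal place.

P80 = 288.8 µm

Bond:  W = 10 Wi (1/√P − 1/√F)
W_Bond = W / EF = 4.767 / 0.83 = 5.7434 kWh/t
⇒ 1/√P80 = W_Bond/(10·Wi) + 1/√F80
  = 5.7434/(10·11.1) + 1/√19846 = 0.051742 + 0.007098 = 0.058841
P80 = (1/0.058841)² = 16.9951² = 288.83 µm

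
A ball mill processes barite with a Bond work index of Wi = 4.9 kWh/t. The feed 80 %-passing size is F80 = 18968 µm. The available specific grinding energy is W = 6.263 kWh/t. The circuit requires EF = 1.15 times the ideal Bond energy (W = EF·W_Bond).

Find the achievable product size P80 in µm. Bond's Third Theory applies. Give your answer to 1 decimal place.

P80 = 71.3 µm

W_Bond = 10·Wi·(1/√P₈₀ − 1/√F₈₀)
W_Bond = W / EF = 6.263 / 1.15 = 5.4461 kWh/t
P80^-0.5 = F80^-0.5 + W_Bond/(10 Wi)
  = 5.4461/(10·4.9) + 1/√18968 = 0.111145 + 0.007261 = 0.118406
P80 = (1/0.118406)² = 8.4456² = 71.33 µm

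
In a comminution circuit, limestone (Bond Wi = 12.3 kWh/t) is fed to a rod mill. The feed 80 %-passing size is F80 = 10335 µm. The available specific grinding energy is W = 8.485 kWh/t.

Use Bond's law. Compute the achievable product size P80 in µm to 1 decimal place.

P80 = 161.0 µm

W = 10·Wi·[P80^(−½) − F80^(−½)]
1/√P80 = 1/√F80 + W/(10·Wi)
  = 8.4850/(10·12.3) + 1/√10335 = 0.068984 + 0.009837 = 0.078820
P80 = (1/0.078820)² = 12.6871² = 160.96 µm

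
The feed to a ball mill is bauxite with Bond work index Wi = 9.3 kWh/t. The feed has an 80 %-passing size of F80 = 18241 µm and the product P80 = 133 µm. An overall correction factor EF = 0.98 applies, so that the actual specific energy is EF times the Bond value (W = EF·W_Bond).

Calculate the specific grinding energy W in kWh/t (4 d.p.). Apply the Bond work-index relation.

W = 10 Wi (P80^-0.5 − F80^-0.5)
1/√133 = 0.086711;  1/√18241 = 0.007404
W = 10·9.3·(0.086711 − 0.007404) = 7.3755 kWh/t
Corrected W = EF·W_Bond = 0.98·7.3755 = 7.2280 kWh/t

W = 7.2280 kWh/t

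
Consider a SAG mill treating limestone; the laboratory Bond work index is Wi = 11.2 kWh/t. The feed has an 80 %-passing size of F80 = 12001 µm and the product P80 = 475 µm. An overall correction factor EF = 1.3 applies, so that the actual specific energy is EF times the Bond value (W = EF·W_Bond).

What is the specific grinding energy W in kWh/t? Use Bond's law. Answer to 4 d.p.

Bond:  W = 10 Wi (1/√P − 1/√F)
1/√475 = 0.045883;  1/√12001 = 0.009128
W = 10·11.2·(0.045883 − 0.009128) = 4.1165 kWh/t
Corrected W = EF·W_Bond = 1.3·4.1165 = 5.3515 kWh/t

W = 5.3515 kWh/t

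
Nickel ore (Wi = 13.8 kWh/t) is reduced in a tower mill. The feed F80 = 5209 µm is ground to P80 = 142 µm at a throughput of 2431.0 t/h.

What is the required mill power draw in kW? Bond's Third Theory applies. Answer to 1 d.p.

W = 10 Wi (1/√P80 − 1/√F80)  [Bond]
W = 10·13.8·(1/√142 − 1/√5209) = 10·13.8·(0.070063) = 9.6686 kWh/t
Power = W × throughput = 9.6686 kWh/t × 2431.0 t/h = 23504.5 kW

P = 23504.5 kW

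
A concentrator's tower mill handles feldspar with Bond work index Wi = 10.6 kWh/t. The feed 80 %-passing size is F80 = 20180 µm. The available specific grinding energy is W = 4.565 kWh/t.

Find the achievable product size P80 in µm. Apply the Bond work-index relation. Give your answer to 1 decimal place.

P80 = 398.3 µm

W_Bond = 10·Wi·(1/√P₈₀ − 1/√F₈₀)
P80^(−½) = W/(10 Wi) + F80^(−½)
  = 4.5650/(10·10.6) + 1/√20180 = 0.043066 + 0.007039 = 0.050105
P80 = (1/0.050105)² = 19.9579² = 398.32 µm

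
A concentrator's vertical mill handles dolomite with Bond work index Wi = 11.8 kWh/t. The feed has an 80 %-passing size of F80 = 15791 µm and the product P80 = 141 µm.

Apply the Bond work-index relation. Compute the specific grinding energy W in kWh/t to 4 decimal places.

W = 10 Wi (P80^-0.5 − F80^-0.5)
1/√141 = 0.084215;  1/√15791 = 0.007958
W = 10·11.8·(0.084215 − 0.007958) = 8.9984 kWh/t

W = 8.9984 kWh/t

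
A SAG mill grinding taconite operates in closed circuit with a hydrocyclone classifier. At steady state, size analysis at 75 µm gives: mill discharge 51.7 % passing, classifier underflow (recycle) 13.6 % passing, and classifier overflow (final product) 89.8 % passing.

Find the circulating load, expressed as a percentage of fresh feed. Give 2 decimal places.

CL = 100.00 %

Two-product formula at 75 µm:
(1+r)·d = r·u + o ⇒ r = (o−d)/(d−u)
r = (89.8 − 51.7)/(51.7 − 13.6) = 38.1/38.1 = 1.0000
CL = 100·r = 100.00 %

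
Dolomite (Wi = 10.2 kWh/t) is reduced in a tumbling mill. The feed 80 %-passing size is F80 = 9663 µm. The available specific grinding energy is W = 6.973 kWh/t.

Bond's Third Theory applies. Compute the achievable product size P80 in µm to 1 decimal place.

W = 10 Wi (1/√P80 − 1/√F80)  [Bond]
P80^-0.5 = F80^-0.5 + W/(10 Wi)
  = 6.9730/(10·10.2) + 1/√9663 = 0.068363 + 0.010173 = 0.078536
P80 = (1/0.078536)² = 12.7331² = 162.13 µm

P80 = 162.1 µm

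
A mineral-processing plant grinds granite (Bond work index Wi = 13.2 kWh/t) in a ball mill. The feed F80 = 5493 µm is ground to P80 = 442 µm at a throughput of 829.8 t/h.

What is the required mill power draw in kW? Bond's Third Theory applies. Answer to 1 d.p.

P = 3732.1 kW

W_Bond = 10·Wi·(1/√P₈₀ − 1/√F₈₀)
W = 10·13.2·(1/√442 − 1/√5493) = 10·13.2·(0.034073) = 4.4976 kWh/t
P = W·T = 4.4976·829.8 = 3732.1 kW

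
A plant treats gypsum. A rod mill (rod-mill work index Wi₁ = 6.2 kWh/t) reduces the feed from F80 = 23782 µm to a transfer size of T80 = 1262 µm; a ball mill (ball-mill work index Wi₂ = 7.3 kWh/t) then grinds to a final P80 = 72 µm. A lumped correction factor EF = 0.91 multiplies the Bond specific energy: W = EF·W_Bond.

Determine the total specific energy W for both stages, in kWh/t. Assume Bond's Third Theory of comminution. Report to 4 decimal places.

W = 7.1812 kWh/t

Bond:  W = 10 Wi (1/√P − 1/√F)
Stage 1 (23782→1262 µm, Wi₁=6.2): W₁ = 10·6.2·(0.028149 − 0.006484) = 1.3432 kWh/t
Stage 2 (1262→72 µm, Wi₂=7.3): W₂ = 10·7.3·(0.117851 − 0.028149) = 6.5482 kWh/t
W = W₁ + W₂ = 1.3432 + 6.5482 = 7.8914 kWh/t
Apply correction: 7.8914 × 0.91 = 7.1812 kWh/t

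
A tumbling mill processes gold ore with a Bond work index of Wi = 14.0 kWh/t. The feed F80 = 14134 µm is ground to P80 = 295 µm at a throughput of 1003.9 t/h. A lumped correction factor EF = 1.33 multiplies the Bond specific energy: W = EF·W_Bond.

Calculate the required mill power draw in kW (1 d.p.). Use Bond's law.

Bond:  W = 10 Wi (1/√P − 1/√F)
W = 10·14.0·(1/√295 − 1/√14134) = 10·14.0·(0.049811) = 6.9735 kWh/t
With EF = 1.33: W = 6.9735·1.33 = 9.2748 kWh/t
Power = W × throughput = 9.2748 kWh/t × 1003.9 t/h = 9311.0 kW

P = 9311.0 kW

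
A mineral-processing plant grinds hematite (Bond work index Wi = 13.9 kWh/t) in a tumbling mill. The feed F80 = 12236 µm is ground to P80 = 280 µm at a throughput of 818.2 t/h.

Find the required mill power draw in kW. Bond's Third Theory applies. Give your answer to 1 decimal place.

W = 10 Wi / √P80 − 10 Wi / √F80
W = 10·13.9·(1/√280 − 1/√12236) = 10·13.9·(0.050721) = 7.0502 kWh/t
P_mill = W·ṁ = 7.0502·818.2 = 5768.5 kW

P = 5768.5 kW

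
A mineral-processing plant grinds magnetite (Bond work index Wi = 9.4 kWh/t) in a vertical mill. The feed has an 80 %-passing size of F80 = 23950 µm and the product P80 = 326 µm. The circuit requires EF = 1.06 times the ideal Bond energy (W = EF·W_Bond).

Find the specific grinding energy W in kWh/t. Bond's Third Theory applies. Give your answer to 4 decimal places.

W = 4.8747 kWh/t

W = 10 Wi (P80^-0.5 − F80^-0.5)
1/√326 = 0.055385;  1/√23950 = 0.006462
W = 10·9.4·(0.055385 − 0.006462) = 4.5988 kWh/t
Apply correction: 4.5988 × 1.06 = 4.8747 kWh/t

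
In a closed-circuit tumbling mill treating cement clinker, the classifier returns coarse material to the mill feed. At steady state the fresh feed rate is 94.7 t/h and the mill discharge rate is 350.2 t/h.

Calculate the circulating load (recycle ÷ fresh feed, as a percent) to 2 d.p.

Discharge = new feed + return, hence
R = M − F = 350.2 − 94.7 = 255.5 t/h
CL = 100·R/F = 100·255.5/94.7 = 269.80 %

CL = 269.80 %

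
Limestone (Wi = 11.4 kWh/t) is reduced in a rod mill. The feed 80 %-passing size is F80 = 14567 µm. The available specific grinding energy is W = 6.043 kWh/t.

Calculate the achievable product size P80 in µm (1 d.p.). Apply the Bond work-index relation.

P80 = 266.2 µm

W = 10 Wi (1/√P80 − 1/√F80)  [Bond]
P80^(−½) = W/(10 Wi) + F80^(−½)
  = 6.0430/(10·11.4) + 1/√14567 = 0.053009 + 0.008285 = 0.061294
P80 = (1/0.061294)² = 16.3148² = 266.17 µm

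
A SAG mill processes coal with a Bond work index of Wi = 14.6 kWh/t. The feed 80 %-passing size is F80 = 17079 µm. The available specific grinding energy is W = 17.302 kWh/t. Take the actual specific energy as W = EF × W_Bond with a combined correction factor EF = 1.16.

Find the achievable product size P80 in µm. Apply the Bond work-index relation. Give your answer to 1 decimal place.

P80 = 82.9 µm

W = 10 Wi / √P80 − 10 Wi / √F80
W_Bond = W / EF = 17.302 / 1.16 = 14.9155 kWh/t
P80^(−½) = W_Bond/(10 Wi) + F80^(−½)
  = 14.9155/(10·14.6) + 1/√17079 = 0.102161 + 0.007652 = 0.109813
P80 = (1/0.109813)² = 9.1064² = 82.93 µm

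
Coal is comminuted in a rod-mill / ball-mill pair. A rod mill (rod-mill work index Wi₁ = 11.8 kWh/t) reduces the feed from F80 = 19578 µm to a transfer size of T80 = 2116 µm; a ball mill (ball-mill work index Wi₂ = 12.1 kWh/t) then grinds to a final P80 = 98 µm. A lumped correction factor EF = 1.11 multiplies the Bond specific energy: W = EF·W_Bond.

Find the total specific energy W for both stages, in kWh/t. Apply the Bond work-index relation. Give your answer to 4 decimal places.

W = 10 Wi / √P80 − 10 Wi / √F80
Stage 1 (19578→2116 µm, Wi₁=11.8): W₁ = 10·11.8·(0.021739 − 0.007147) = 1.7219 kWh/t
Stage 2 (2116→98 µm, Wi₂=12.1): W₂ = 10·12.1·(0.101015 − 0.021739) = 9.5924 kWh/t
W = W₁ + W₂ = 1.7219 + 9.5924 = 11.3143 kWh/t
With EF = 1.11: W = 11.3143·1.11 = 12.5589 kWh/t

W = 12.5589 kWh/t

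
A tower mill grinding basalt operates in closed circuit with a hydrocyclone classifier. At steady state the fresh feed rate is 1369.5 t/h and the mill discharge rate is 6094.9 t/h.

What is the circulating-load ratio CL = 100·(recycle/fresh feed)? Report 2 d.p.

Discharge = new feed + return, hence
R = M − F = 6094.9 − 1369.5 = 4725.4 t/h
CL = 100·R/F = 100·4725.4/1369.5 = 345.05 %

CL = 345.05 %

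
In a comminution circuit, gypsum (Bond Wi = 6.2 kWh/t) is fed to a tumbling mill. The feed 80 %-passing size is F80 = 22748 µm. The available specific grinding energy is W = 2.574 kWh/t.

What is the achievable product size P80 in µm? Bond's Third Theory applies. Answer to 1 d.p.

P80 = 431.4 µm

W = 10·Wi·(P80^(-½) − F80^(-½))
P80^(−½) = W/(10 Wi) + F80^(−½)
  = 2.5740/(10·6.2) + 1/√22748 = 0.041516 + 0.006630 = 0.048146
P80 = (1/0.048146)² = 20.7700² = 431.39 µm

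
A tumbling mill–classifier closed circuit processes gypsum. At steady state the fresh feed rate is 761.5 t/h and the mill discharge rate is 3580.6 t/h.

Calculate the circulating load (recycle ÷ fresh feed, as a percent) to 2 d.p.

Discharge = new feed + return, hence
R = M − F = 3580.6 − 761.5 = 2819.1 t/h
CL = 100·R/F = 100·2819.1/761.5 = 370.20 %

CL = 370.20 %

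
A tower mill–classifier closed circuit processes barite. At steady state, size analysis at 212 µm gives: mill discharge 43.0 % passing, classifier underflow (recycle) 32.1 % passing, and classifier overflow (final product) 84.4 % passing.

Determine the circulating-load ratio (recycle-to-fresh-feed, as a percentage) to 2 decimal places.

CL = 379.82 %

Balance %-passing 212 µm (r = R/F):
r = (o − d)/(d − u)
r = (84.4 − 43.0)/(43.0 − 32.1) = 41.4/10.9 = 3.7982
CL = 100·r = 379.82 %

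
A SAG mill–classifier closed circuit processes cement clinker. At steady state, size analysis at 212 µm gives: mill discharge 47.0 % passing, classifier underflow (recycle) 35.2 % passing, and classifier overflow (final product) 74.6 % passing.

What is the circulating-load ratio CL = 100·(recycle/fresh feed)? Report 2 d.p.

Balance %-passing 212 µm (r = R/F):
d + r·d = r·u + o → r(d−u) = o−d
r = (74.6 − 47.0)/(47.0 − 35.2) = 27.6/11.8 = 2.3390
CL = 100·r = 233.90 %

CL = 233.90 %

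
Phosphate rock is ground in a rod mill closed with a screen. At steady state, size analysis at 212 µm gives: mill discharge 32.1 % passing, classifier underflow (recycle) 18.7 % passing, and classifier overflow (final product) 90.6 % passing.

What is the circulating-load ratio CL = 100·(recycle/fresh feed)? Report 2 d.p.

CL = 436.57 %

Balance %-passing 212 µm (r = R/F):
Fd + Rd = Ru + Fo ⇒ R/F = (o−d)/(d−u)
r = (90.6 − 32.1)/(32.1 − 18.7) = 58.5/13.4 = 4.3657
CL = 100·r = 436.57 %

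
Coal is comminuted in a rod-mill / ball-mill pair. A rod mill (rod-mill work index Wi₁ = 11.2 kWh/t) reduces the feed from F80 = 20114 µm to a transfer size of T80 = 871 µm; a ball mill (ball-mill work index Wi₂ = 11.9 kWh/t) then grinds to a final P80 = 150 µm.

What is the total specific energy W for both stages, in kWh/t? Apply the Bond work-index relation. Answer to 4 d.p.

W = 10·Wi·[P80^(−½) − F80^(−½)]
Stage 1 (20114→871 µm, Wi₁=11.2): W₁ = 10·11.2·(0.033884 − 0.007051) = 3.0053 kWh/t
Stage 2 (871→150 µm, Wi₂=11.9): W₂ = 10·11.9·(0.081650 − 0.033884) = 5.6841 kWh/t
W = W₁ + W₂ = 3.0053 + 5.6841 = 8.6894 kWh/t

W = 8.6894 kWh/t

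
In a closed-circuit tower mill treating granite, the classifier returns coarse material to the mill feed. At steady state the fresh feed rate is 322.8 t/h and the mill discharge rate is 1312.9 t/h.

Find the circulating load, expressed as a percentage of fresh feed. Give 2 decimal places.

Mill node: discharge = fresh + recycle.
R = M − F = 1312.9 − 322.8 = 990.1 t/h
CL = 100·R/F = 100·990.1/322.8 = 306.72 %

CL = 306.72 %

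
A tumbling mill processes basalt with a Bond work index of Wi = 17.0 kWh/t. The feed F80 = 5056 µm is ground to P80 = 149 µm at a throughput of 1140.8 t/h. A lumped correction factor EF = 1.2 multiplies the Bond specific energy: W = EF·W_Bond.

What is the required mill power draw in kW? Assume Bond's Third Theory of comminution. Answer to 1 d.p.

P = 15792.5 kW

W = 10 Wi (1/√P80 − 1/√F80)  [Bond]
W = 10·17.0·(1/√149 − 1/√5056) = 10·17.0·(0.067860) = 11.5361 kWh/t
W_actual = 1.2 × 11.5361 = 13.8434 kWh/t
P = W·T = 13.8434·1140.8 = 15792.5 kW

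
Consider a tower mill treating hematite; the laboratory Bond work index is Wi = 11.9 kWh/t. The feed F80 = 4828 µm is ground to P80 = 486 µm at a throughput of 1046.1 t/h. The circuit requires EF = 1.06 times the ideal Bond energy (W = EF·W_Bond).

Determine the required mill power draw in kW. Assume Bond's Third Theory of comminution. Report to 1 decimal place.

W = 10 Wi / √P80 − 10 Wi / √F80
W = 10·11.9·(1/√486 − 1/√4828) = 10·11.9·(0.030969) = 3.6853 kWh/t
Apply correction: 3.6853 × 1.06 = 3.9064 kWh/t
P_mill = W·ṁ = 3.9064·1046.1 = 4086.5 kW

P = 4086.5 kW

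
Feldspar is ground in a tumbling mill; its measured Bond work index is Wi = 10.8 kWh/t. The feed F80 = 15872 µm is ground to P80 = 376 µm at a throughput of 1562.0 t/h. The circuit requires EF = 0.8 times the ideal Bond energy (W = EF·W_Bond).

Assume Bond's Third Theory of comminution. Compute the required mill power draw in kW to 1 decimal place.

P = 5888.6 kW

W = 10 Wi / √P80 − 10 Wi / √F80
W = 10·10.8·(1/√376 − 1/√15872) = 10·10.8·(0.043634) = 4.7124 kWh/t
Apply correction: 4.7124 × 0.8 = 3.7699 kWh/t
P = W·T = 3.7699·1562.0 = 5888.6 kW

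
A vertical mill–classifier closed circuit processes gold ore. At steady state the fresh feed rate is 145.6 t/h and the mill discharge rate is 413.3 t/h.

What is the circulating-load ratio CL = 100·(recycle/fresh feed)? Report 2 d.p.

Mill node: discharge = fresh + recycle.
R = M − F = 413.3 − 145.6 = 267.7 t/h
CL = 100·R/F = 100·267.7/145.6 = 183.86 %

CL = 183.86 %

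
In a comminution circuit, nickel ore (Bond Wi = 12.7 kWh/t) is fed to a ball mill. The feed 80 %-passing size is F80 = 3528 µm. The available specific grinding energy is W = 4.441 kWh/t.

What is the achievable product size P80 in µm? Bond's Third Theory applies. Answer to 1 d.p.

W = 10·Wi·[P80^(−½) − F80^(−½)]
1/√P80 = 1/√F80 + W/(10·Wi)
  = 4.4410/(10·12.7) + 1/√3528 = 0.034969 + 0.016836 = 0.051804
P80 = (1/0.051804)² = 19.3034² = 372.62 µm

P80 = 372.6 µm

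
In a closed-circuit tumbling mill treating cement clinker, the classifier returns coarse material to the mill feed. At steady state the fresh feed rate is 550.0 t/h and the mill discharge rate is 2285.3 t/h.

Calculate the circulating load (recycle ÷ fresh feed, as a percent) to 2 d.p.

CL = 315.51 %

Discharge = new feed + return, hence
R = M − F = 2285.3 − 550.0 = 1735.3 t/h
CL = 100·R/F = 100·1735.3/550.0 = 315.51 %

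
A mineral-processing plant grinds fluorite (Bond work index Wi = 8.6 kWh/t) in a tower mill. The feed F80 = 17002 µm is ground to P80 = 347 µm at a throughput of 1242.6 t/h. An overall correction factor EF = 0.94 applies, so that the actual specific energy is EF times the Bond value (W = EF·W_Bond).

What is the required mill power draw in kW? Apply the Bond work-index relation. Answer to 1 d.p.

P = 4622.1 kW

W_Bond = 10·Wi·(1/√P₈₀ − 1/√F₈₀)
W = 10·8.6·(1/√347 − 1/√17002) = 10·8.6·(0.046014) = 3.9572 kWh/t
With EF = 0.94: W = 3.9572·0.94 = 3.7197 kWh/t
Mill draw = 3.7197 × 1242.6 = 4622.1 kW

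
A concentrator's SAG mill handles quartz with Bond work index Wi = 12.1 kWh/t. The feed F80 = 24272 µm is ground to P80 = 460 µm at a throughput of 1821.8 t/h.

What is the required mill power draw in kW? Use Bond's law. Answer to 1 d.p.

W = 10·Wi·[P80^(−½) − F80^(−½)]
W = 10·12.1·(1/√460 − 1/√24272) = 10·12.1·(0.040207) = 4.8650 kWh/t
P_mill = W·ṁ = 4.8650·1821.8 = 8863.0 kW

P = 8863.0 kW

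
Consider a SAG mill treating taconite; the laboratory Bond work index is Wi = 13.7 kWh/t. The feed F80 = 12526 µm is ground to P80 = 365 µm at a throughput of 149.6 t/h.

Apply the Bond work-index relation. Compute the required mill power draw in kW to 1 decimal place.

W = 10·Wi·[P80^(−½) − F80^(−½)]
W = 10·13.7·(1/√365 − 1/√12526) = 10·13.7·(0.043407) = 5.9468 kWh/t
P = W·T = 5.9468·149.6 = 889.6 kW

P = 889.6 kW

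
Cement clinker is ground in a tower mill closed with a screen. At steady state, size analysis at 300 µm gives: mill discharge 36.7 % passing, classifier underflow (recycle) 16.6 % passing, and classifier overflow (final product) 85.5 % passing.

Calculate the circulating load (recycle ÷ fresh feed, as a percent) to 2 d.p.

CL = 242.79 %

Let r = R/F. Size balance at 300 µm:
r = (o − d)/(d − u)
r = (85.5 − 36.7)/(36.7 − 16.6) = 48.8/20.1 = 2.4279
CL = 100·r = 242.79 %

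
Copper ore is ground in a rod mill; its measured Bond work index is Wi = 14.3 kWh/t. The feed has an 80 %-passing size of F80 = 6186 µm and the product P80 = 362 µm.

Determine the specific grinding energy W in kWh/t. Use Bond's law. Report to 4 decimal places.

W = 10 Wi (P80^-0.5 − F80^-0.5)
1/√362 = 0.052559;  1/√6186 = 0.012714
W = 10·14.3·(0.052559 − 0.012714) = 5.6978 kWh/t

W = 5.6978 kWh/t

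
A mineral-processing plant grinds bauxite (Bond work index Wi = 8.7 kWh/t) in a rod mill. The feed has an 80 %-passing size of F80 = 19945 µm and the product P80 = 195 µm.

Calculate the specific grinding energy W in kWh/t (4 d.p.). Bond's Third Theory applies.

W = 5.6142 kWh/t

Bond: W = 10·Wi·(1/√P80 − 1/√F80)
1/√195 = 0.071611;  1/√19945 = 0.007081
W = 10·8.7·(0.071611 − 0.007081) = 5.6142 kWh/t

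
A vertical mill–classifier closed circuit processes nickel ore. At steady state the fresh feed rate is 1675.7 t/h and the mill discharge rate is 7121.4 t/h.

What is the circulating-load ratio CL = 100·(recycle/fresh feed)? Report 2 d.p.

CL = 324.98 %

M = F + R at steady state, so:
R = M − F = 7121.4 − 1675.7 = 5445.7 t/h
CL = 100·R/F = 100·5445.7/1675.7 = 324.98 %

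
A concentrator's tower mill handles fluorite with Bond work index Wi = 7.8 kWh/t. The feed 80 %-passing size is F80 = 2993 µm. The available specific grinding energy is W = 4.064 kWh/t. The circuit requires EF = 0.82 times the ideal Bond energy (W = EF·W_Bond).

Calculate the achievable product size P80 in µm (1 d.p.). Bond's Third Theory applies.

P80 = 149.4 µm

W = 10 Wi (P80^-0.5 − F80^-0.5)
W_Bond = W / EF = 4.064 / 0.82 = 4.9561 kWh/t
P80^-0.5 = F80^-0.5 + W_Bond/(10 Wi)
  = 4.9561/(10·7.8) + 1/√2993 = 0.063540 + 0.018279 = 0.081818
P80 = (1/0.081818)² = 12.2222² = 149.38 µm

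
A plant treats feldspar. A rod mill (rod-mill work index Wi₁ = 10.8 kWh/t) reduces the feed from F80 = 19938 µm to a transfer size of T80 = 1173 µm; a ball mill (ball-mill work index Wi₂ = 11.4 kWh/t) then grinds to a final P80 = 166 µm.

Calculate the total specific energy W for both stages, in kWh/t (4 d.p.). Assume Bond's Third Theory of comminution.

W = 10 Wi (1/√P80 − 1/√F80)  [Bond]
Stage 1 (19938→1173 µm, Wi₁=10.8): W₁ = 10·10.8·(0.029198 − 0.007082) = 2.3885 kWh/t
Stage 2 (1173→166 µm, Wi₂=11.4): W₂ = 10·11.4·(0.077615 − 0.029198) = 5.5196 kWh/t
W = W₁ + W₂ = 2.3885 + 5.5196 = 7.9081 kWh/t

W = 7.9081 kWh/t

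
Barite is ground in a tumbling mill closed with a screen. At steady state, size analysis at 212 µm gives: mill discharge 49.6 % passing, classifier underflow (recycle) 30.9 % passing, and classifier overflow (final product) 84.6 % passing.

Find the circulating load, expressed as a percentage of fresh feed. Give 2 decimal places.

Classifier node, passing 212 µm:
(1+r)d = ru + o → r = (o−d)/(d−u)
r = (84.6 − 49.6)/(49.6 − 30.9) = 35.0/18.7 = 1.8717
CL = 100·r = 187.17 %

CL = 187.17 %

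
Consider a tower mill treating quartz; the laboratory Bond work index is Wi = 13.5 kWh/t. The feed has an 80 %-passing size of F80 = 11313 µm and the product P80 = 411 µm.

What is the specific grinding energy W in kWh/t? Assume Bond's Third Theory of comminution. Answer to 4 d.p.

W = 10 Wi (P80^-0.5 − F80^-0.5)
1/√411 = 0.049326;  1/√11313 = 0.009402
W = 10·13.5·(0.049326 − 0.009402) = 5.3898 kWh/t

W = 5.3898 kWh/t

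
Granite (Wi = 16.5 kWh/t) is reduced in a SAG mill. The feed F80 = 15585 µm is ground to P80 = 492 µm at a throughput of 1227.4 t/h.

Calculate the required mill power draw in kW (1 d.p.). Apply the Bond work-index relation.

Bond: W = 10·Wi·(1/√P80 − 1/√F80)
W = 10·16.5·(1/√492 − 1/√15585) = 10·16.5·(0.037073) = 6.1171 kWh/t
P = W·T = 6.1171·1227.4 = 7508.1 kW

P = 7508.1 kW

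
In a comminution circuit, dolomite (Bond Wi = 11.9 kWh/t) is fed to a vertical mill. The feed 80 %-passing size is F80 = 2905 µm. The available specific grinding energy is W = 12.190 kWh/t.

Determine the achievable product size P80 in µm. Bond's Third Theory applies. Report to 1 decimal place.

P80 = 68.3 µm

W_Bond = 10·Wi·(1/√P₈₀ − 1/√F₈₀)
⇒ 1/√P80 = W/(10·Wi) + 1/√F80
  = 12.1900/(10·11.9) + 1/√2905 = 0.102437 + 0.018554 = 0.120991
P80 = (1/0.120991)² = 8.2651² = 68.31 µm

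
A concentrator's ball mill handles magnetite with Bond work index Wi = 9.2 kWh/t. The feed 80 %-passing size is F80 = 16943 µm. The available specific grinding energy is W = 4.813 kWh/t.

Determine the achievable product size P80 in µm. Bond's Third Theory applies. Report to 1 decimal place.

P80 = 277.8 µm

W = 10 Wi (P80^-0.5 − F80^-0.5)
1/√P80 = 1/√F80 + W/(10·Wi)
  = 4.8130/(10·9.2) + 1/√16943 = 0.052315 + 0.007683 = 0.059998
P80 = (1/0.059998)² = 16.6673² = 277.80 µm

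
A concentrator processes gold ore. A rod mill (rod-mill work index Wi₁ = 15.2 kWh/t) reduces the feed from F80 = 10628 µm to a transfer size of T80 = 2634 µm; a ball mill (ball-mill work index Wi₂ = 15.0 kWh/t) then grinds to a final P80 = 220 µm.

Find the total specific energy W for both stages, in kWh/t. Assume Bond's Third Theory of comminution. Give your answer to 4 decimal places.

W = 8.6776 kWh/t

W = 10 Wi (P80^-0.5 − F80^-0.5)
Stage 1 (10628→2634 µm, Wi₁=15.2): W₁ = 10·15.2·(0.019485 − 0.009700) = 1.4873 kWh/t
Stage 2 (2634→220 µm, Wi₂=15.0): W₂ = 10·15.0·(0.067420 − 0.019485) = 7.1903 kWh/t
W = W₁ + W₂ = 1.4873 + 7.1903 = 8.6776 kWh/t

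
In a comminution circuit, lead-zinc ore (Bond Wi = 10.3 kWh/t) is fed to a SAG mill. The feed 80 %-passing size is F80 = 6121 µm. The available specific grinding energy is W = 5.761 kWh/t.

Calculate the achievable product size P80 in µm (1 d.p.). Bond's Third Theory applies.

P80 = 211.8 µm

W = 10 Wi (P80^-0.5 − F80^-0.5)
P80^(−½) = W/(10 Wi) + F80^(−½)
  = 5.7610/(10·10.3) + 1/√6121 = 0.055932 + 0.012782 = 0.068714
P80 = (1/0.068714)² = 14.5531² = 211.79 µm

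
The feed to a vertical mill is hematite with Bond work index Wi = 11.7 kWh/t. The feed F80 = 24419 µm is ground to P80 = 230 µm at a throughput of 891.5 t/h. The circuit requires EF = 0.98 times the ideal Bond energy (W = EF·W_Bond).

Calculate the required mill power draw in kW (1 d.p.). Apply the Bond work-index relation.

W = 10·Wi·[P80^(−½) − F80^(−½)]
W = 10·11.7·(1/√230 − 1/√24419) = 10·11.7·(0.059539) = 6.9660 kWh/t
Apply correction: 6.9660 × 0.98 = 6.8267 kWh/t
P = W·T = 6.8267·891.5 = 6086.0 kW

P = 6086.0 kW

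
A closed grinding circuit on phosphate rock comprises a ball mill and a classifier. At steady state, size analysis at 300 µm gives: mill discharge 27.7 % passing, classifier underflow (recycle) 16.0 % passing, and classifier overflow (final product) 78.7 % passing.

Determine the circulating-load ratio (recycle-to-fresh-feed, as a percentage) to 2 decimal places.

CL = 435.90 %

Balance %-passing 300 µm (r = R/F):
d + r·d = r·u + o → r(d−u) = o−d
r = (78.7 − 27.7)/(27.7 − 16.0) = 51.0/11.7 = 4.3590
CL = 100·r = 435.90 %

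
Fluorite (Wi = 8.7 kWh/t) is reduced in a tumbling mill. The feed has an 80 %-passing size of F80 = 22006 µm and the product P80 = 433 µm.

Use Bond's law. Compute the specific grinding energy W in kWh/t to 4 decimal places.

W = 3.5945 kWh/t

W = 10·Wi·(P80^(-½) − F80^(-½))
1/√433 = 0.048057;  1/√22006 = 0.006741
W = 10·8.7·(0.048057 − 0.006741) = 3.5945 kWh/t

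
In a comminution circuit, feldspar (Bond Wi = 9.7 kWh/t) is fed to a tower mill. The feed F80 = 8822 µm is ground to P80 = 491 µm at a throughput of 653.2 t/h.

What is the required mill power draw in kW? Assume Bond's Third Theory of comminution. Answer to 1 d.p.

Bond: W = 10·Wi·(1/√P80 − 1/√F80)
W = 10·9.7·(1/√491 − 1/√8822) = 10·9.7·(0.034483) = 3.3448 kWh/t
P = W·T = 3.3448·653.2 = 2184.8 kW

P = 2184.8 kW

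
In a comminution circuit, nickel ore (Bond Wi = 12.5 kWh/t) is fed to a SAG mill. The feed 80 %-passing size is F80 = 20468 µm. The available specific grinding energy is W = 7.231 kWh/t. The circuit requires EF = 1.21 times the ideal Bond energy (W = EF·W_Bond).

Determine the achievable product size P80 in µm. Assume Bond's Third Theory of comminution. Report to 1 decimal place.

P80 = 333.0 µm

W = 10 Wi (P80^-0.5 − F80^-0.5)
W_Bond = W / EF = 7.231 / 1.21 = 5.9760 kWh/t
P80^(−½) = W_Bond/(10 Wi) + F80^(−½)
  = 5.9760/(10·12.5) + 1/√20468 = 0.047808 + 0.006990 = 0.054798
P80 = (1/0.054798)² = 18.2488² = 333.02 µm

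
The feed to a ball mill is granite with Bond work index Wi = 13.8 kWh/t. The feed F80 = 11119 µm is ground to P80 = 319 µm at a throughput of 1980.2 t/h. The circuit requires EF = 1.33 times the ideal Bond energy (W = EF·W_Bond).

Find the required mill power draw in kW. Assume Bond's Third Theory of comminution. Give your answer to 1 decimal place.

W = 10 Wi (1/√P80 − 1/√F80)  [Bond]
W = 10·13.8·(1/√319 − 1/√11119) = 10·13.8·(0.046506) = 6.4178 kWh/t
Corrected W = EF·W_Bond = 1.33·6.4178 = 8.5357 kWh/t
P_mill = W·ṁ = 8.5357·1980.2 = 16902.3 kW

P = 16902.3 kW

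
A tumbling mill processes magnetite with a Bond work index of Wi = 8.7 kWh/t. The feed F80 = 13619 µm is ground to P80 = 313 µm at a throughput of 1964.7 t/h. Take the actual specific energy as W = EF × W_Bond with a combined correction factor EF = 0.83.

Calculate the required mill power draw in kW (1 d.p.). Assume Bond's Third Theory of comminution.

P = 6803.3 kW

Bond: W = 10·Wi·(1/√P80 − 1/√F80)
W = 10·8.7·(1/√313 − 1/√13619) = 10·8.7·(0.047954) = 4.1720 kWh/t
Corrected W = EF·W_Bond = 0.83·4.1720 = 3.4628 kWh/t
Mill draw = 3.4628 × 1964.7 = 6803.3 kW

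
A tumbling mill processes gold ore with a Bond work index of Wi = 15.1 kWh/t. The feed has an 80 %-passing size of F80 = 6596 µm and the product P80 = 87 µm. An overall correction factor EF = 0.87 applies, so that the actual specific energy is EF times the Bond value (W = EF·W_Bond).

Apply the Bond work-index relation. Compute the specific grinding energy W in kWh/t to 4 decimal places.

W = 12.4668 kWh/t

W_Bond = 10·Wi·(1/√P₈₀ − 1/√F₈₀)
1/√87 = 0.107211;  1/√6596 = 0.012313
W = 10·15.1·(0.107211 − 0.012313) = 14.3297 kWh/t
Corrected W = EF·W_Bond = 0.87·14.3297 = 12.4668 kWh/t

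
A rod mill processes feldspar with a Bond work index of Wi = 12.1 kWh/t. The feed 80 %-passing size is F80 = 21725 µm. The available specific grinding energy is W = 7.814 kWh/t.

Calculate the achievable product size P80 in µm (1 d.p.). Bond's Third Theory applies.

W = 10 Wi (P80^-0.5 − F80^-0.5)
⇒ 1/√P80 = W/(10 Wi) + 1/√F80
  = 7.8140/(10·12.1) + 1/√21725 = 0.064579 + 0.006785 = 0.071363
P80 = (1/0.071363)² = 14.0129² = 196.36 µm

P80 = 196.4 µm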